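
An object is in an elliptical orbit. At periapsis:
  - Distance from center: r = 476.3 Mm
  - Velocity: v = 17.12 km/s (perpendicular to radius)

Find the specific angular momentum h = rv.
r = 476.3 Mm = 4.763 × 10^8 m
v = 17.12 km/s = 17120 m/s
h = rv = 4.763 × 10^8 × 17120 = 8.15426 × 10^12 m²/s ≈ 8.154 × 10^12 m²/s

Final answer: h = 8.154 × 10^12 m²/s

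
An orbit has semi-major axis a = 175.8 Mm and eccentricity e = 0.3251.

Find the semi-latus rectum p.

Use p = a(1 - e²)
a = 175.8 Mm = 1.758 × 10^8 m
e = 0.3251,  e² = 0.10569,  1 − e² = 0.89431
p = a(1 − e²) = 1.758 × 10^8 m × 0.89431 = 1.5722 × 10^8 m ≈ 157.2 Mm

Final answer: p = 157.2 Mm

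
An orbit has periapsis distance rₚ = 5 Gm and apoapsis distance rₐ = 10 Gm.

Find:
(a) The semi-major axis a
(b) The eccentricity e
rₚ = 5 Gm = 5 × 10^9 m
rₐ = 10 Gm = 1 × 10^10 m
(a) a = (rₚ + rₐ)/2 = 7.5 × 10^9 m ≈ 7.5 Gm
(b) e = (rₐ − rₚ)/(rₐ + rₚ) = (5 × 10^9) / (1.5 × 10^10) = 0.333333

Final answer:
(a) a = 7.5 Gm
(b) e = 0.3333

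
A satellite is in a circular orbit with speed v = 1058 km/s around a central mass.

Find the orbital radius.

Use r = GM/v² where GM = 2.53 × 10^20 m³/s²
v = 1058 km/s = 1.058 × 10^6 m/s
GM = 2.53 × 10^20 m³/s²
v² = 1.11936 × 10^12 m²/s²
r = GM/v² = (2.53 × 10^20) / (1.11936 × 10^12) = 2.26021 × 10^8 m ≈ 226 Mm

Final answer: 226 Mm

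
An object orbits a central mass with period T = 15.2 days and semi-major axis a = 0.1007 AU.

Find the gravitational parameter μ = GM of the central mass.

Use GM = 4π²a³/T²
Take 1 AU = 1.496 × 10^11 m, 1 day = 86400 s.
T = 15.2 days = 1.31328 × 10^6 s
a = 0.1007 AU = 1.50647 × 10^10 m
a³ = 3.41887 × 10^30 m³
T² = 1.7247 × 10^12 s²
GM = 4π² × (3.41887 × 10^30) / (1.7247 × 10^12) = 7.82579 × 10^19 m³/s²
GM ≈ 7.826 × 10^19 m³/s²

Final answer: GM = 7.826 × 10^19 m³/s²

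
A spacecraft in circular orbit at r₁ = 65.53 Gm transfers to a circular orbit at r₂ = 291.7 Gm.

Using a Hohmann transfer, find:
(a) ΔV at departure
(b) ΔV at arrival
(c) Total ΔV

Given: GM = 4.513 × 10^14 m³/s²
r₁ = 65.53 Gm = 6.553 × 10^10 m
r₂ = 291.7 Gm = 2.917 × 10^11 m
GM = 4.513 × 10^14 m³/s²
Transfer ellipse: a_t = (r₁ + r₂)/2 = 1.78615 × 10^11 m
Circular speed at r₁: v₁ = √(GM/r₁) = 82.9875 m/s
Transfer speed at r₁ (periapsis): v₁ₜ = √(GM(2/r₁ − 1/a_t)) = 106.053 m/s
(a) ΔV₁ = v₁ₜ − v₁ = 23.0652 m/s ≈ 23.07 m/s
Circular speed at r₂: v₂ = √(GM/r₂) = 39.3337 m/s
Transfer speed at r₂ (apoapsis): v₂ₜ = √(GM(2/r₂ − 1/a_t)) = 23.8246 m/s
(b) ΔV₂ = v₂ − v₂ₜ = 15.5091 m/s ≈ 15.51 m/s
(c) ΔV_total = ΔV₁ + ΔV₂ = 38.5743 m/s ≈ 38.57 m/s

Final answer:
(a) ΔV₁ = 23.07 m/s
(b) ΔV₂ = 15.51 m/s
(c) ΔV_total = 38.57 m/s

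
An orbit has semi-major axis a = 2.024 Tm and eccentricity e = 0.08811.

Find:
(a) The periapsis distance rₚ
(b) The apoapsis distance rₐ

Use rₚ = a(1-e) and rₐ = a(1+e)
a = 2.024 Tm = 2.024 × 10^12 m
e = 0.08811:  1 − e = 0.91189,  1 + e = 1.08811
(a) rₚ = a(1 − e) = 2.024 × 10^12 m × 0.91189 = 1.84567 × 10^12 m ≈ 1.846 Tm
(b) rₐ = a(1 + e) = 2.024 × 10^12 m × 1.08811 = 2.20233 × 10^12 m ≈ 2.202 Tm

Final answer:
(a) rₚ = 1.846 Tm
(b) rₐ = 2.202 Tm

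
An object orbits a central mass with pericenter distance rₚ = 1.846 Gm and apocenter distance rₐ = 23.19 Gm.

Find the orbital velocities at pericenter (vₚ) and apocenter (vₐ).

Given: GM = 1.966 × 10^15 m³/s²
rₚ = 1.846 Gm = 1.846 × 10^9 m
rₐ = 23.19 Gm = 2.319 × 10^10 m
GM = 1.966 × 10^15 m³/s²
a = (rₚ + rₐ)/2 = 1.2518 × 10^10 m
Vis-viva: v² = GM (2/r − 1/a)
vₚ² = 1.966 × 10^15 × (1.08342 × 10^-9 − 7.9885 × 10^-11) = 1.97296 × 10^6 m²/s²
vₚ = 1404.62 m/s ≈ 1.405 km/s
vₐ² = 1.966 × 10^15 × (8.62441 × 10^-11 − 7.9885 × 10^-11) = 12502 m²/s²
vₐ = 111.812 m/s ≈ 111.8 m/s

Final answer: vₚ = 1.405 km/s, vₐ = 111.8 m/s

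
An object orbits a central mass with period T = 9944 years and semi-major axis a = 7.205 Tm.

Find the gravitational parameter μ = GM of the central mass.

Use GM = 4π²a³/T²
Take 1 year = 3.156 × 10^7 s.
T = 9944 years = 3.13833 × 10^11 s
a = 7.205 Tm = 7.205 × 10^12 m
a³ = 3.74026 × 10^38 m³
T² = 9.84909 × 10^22 s²
GM = 4π² × (3.74026 × 10^38) / (9.84909 × 10^22) = 1.49922 × 10^17 m³/s²
GM ≈ 1.499 × 10^17 m³/s²

Final answer: GM = 1.499 × 10^17 m³/s²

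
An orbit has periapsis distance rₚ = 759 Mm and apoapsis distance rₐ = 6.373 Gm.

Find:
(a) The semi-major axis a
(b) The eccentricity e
rₚ = 759 Mm = 7.59 × 10^8 m
rₐ = 6.373 Gm = 6.373 × 10^9 m
(a) a = (rₚ + rₐ)/2 = 3.566 × 10^9 m ≈ 3.566 Gm
(b) e = (rₐ − rₚ)/(rₐ + rₚ) = (5.614 × 10^9) / (7.132 × 10^9) = 0.787156

Final answer:
(a) a = 3.566 Gm
(b) e = 0.7872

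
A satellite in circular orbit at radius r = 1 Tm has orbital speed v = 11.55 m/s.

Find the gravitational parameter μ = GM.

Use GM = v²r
r = 1 Tm = 1 × 10^12 m
v = 11.55 m/s
v² = 133.403 m²/s²
GM = v²r = 133.403 × 1 × 10^12 = 1.33402 × 10^14 m³/s²
GM ≈ 1.334 × 10^14 m³/s²

Final answer: GM = 1.334 × 10^14 m³/s²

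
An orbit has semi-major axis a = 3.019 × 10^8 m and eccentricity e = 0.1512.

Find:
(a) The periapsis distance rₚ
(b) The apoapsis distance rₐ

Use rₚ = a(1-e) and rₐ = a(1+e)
a = 3.019 × 10^8 m
e = 0.1512:  1 − e = 0.8488,  1 + e = 1.1512
(a) rₚ = a(1 − e) = 3.019 × 10^8 m × 0.8488 = 2.56253 × 10^8 m ≈ 2.563 × 10^8 m
(b) rₐ = a(1 + e) = 3.019 × 10^8 m × 1.1512 = 3.47547 × 10^8 m ≈ 3.475 × 10^8 m

Final answer:
(a) rₚ = 2.563 × 10^8 m
(b) rₐ = 3.475 × 10^8 m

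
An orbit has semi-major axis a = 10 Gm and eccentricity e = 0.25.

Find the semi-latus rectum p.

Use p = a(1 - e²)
a = 10 Gm = 1 × 10^10 m
e = 0.25,  e² = 0.0625,  1 − e² = 0.9375
p = a(1 − e²) = 1 × 10^10 m × 0.9375 = 9.375 × 10^9 m ≈ 9.375 Gm

Final answer: p = 9.375 Gm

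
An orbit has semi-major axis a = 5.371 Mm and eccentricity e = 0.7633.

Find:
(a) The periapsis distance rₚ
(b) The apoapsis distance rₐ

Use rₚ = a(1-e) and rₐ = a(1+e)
a = 5.371 Mm = 5.371 × 10^6 m
e = 0.7633:  1 − e = 0.2367,  1 + e = 1.7633
(a) rₚ = a(1 − e) = 5.371 × 10^6 m × 0.2367 = 1.27132 × 10^6 m ≈ 1.271 Mm
(b) rₐ = a(1 + e) = 5.371 × 10^6 m × 1.7633 = 9.47068 × 10^6 m ≈ 9.471 Mm

Final answer:
(a) rₚ = 1.271 Mm
(b) rₐ = 9.471 Mm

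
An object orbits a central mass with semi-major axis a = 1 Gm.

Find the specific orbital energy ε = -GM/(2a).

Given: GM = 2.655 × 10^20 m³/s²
a = 1 Gm = 1 × 10^9 m
GM = 2.655 × 10^20 m³/s²
2a = 2 × 10^9 m
ε = −GM/(2a) = -1.3275 × 10^11 J/kg ≈ -132.7 GJ/kg

Final answer: -132.7 GJ/kg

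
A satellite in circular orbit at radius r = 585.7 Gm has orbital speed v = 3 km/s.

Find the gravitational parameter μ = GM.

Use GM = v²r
r = 585.7 Gm = 5.857 × 10^11 m
v = 3 km/s = 3000 m/s
v² = 9 × 10^6 m²/s²
GM = v²r = 9 × 10^6 × 5.857 × 10^11 = 5.2713 × 10^18 m³/s²
GM ≈ 5.271 × 10^18 m³/s²

Final answer: GM = 5.271 × 10^18 m³/s²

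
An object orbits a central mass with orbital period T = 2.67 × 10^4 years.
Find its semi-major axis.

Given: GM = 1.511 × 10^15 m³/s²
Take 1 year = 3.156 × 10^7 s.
T = 2.67 × 10^4 years = 8.42652 × 10^11 s
GM = 1.511 × 10^15 m³/s²
Kepler's third law: a³ = GM T² / (4π²)
T² = 7.10062 × 10^23 s²
a³ = (1.511 × 10^15) × (7.10062 × 10^23) / (4π²) = 2.7177 × 10^37 m³
a = (a³)^(1/3) = 3.00654 × 10^12 m ≈ 3.007 Tm

Final answer: 3.007 Tm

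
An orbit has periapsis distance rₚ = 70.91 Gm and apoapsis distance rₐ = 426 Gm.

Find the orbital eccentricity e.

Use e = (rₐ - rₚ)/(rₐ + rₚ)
rₚ = 70.91 Gm = 7.091 × 10^10 m
rₐ = 426 Gm = 4.26 × 10^11 m
rₐ − rₚ = 3.5509 × 10^11 m
rₐ + rₚ = 4.9691 × 10^11 m
e = (rₐ − rₚ)/(rₐ + rₚ) = 0.714596

Final answer: e = 0.7146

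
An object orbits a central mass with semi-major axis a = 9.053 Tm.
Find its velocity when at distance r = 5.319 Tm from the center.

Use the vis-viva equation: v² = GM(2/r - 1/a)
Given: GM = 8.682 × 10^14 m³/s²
a = 9.053 Tm = 9.053 × 10^12 m
r = 5.319 Tm = 5.319 × 10^12 m
GM = 8.682 × 10^14 m³/s²
2/r − 1/a = 3.76011 × 10^-13 − 1.10461 × 10^-13 = 2.6555 × 10^-13 m⁻¹
v² = GM (2/r − 1/a) = 230.55 m²/s²
v = 15.1839 m/s ≈ 15.18 m/s

Final answer: 15.18 m/s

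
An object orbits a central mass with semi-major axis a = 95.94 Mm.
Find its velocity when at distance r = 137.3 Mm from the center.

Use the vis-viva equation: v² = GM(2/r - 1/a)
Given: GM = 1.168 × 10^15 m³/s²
a = 95.94 Mm = 9.594 × 10^7 m
r = 137.3 Mm = 1.373 × 10^8 m
GM = 1.168 × 10^15 m³/s²
2/r − 1/a = 1.45666 × 10^-8 − 1.04232 × 10^-8 = 4.14346 × 10^-9 m⁻¹
v² = GM (2/r − 1/a) = 4.83956 × 10^6 m²/s²
v = 2199.9 m/s ≈ 2.2 km/s

Final answer: 2.2 km/s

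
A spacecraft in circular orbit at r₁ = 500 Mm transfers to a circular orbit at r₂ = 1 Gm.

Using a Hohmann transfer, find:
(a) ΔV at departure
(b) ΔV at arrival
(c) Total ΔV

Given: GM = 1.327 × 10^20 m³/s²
r₁ = 500 Mm = 5 × 10^8 m
r₂ = 1 Gm = 1 × 10^9 m
GM = 1.327 × 10^20 m³/s²
Transfer ellipse: a_t = (r₁ + r₂)/2 = 7.5 × 10^8 m
Circular speed at r₁: v₁ = √(GM/r₁) = 515170 m/s
Transfer speed at r₁ (periapsis): v₁ₜ = √(GM(2/r₁ − 1/a_t)) = 594867 m/s
(a) ΔV₁ = v₁ₜ − v₁ = 79697.1 m/s ≈ 79.7 km/s
Circular speed at r₂: v₂ = √(GM/r₂) = 364280 m/s
Transfer speed at r₂ (apoapsis): v₂ₜ = √(GM(2/r₂ − 1/a_t)) = 297433 m/s
(b) ΔV₂ = v₂ − v₂ₜ = 66846.6 m/s ≈ 66.85 km/s
(c) ΔV_total = ΔV₁ + ΔV₂ = 146544 m/s ≈ 146.5 km/s

Final answer:
(a) ΔV₁ = 79.7 km/s
(b) ΔV₂ = 66.85 km/s
(c) ΔV_total = 146.5 km/s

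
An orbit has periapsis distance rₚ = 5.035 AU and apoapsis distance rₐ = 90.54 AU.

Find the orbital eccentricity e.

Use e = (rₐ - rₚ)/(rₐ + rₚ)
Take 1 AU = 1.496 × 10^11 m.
rₚ = 5.035 AU = 7.53236 × 10^11 m
rₐ = 90.54 AU = 1.35448 × 10^13 m
rₐ − rₚ = 1.27915 × 10^13 m
rₐ + rₚ = 1.4298 × 10^13 m
e = (rₐ − rₚ)/(rₐ + rₚ) = 0.894638

Final answer: e = 0.8946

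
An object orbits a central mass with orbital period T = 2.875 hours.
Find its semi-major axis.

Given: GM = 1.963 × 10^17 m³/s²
T = 2.875 hours = 10350 s
GM = 1.963 × 10^17 m³/s²
Kepler's third law: a³ = GM T² / (4π²)
T² = 1.07122 × 10^8 s²
a³ = (1.963 × 10^17) × (1.07122 × 10^8) / (4π²) = 5.32649 × 10^23 m³
a = (a³)^(1/3) = 8.10613 × 10^7 m ≈ 81.06 Mm

Final answer: 81.06 Mm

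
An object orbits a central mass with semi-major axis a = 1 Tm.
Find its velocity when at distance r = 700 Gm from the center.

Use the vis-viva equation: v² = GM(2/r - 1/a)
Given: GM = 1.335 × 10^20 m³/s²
a = 1 Tm = 1 × 10^12 m
r = 700 Gm = 7 × 10^11 m
GM = 1.335 × 10^20 m³/s²
2/r − 1/a = 2.85714 × 10^-12 − 1 × 10^-12 = 1.85714 × 10^-12 m⁻¹
v² = GM (2/r − 1/a) = 2.47929 × 10^8 m²/s²
v = 15745.7 m/s ≈ 15.75 km/s

Final answer: 15.75 km/s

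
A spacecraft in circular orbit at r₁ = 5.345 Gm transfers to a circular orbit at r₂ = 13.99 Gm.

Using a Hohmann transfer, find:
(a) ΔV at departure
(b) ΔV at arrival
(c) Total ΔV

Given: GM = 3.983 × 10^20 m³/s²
r₁ = 5.345 Gm = 5.345 × 10^9 m
r₂ = 13.99 Gm = 1.399 × 10^10 m
GM = 3.983 × 10^20 m³/s²
Transfer ellipse: a_t = (r₁ + r₂)/2 = 9.6675 × 10^9 m
Circular speed at r₁: v₁ = √(GM/r₁) = 272980 m/s
Transfer speed at r₁ (periapsis): v₁ₜ = √(GM(2/r₁ − 1/a_t)) = 328385 m/s
(a) ΔV₁ = v₁ₜ − v₁ = 55404.5 m/s ≈ 55.4 km/s
Circular speed at r₂: v₂ = √(GM/r₂) = 168732 m/s
Transfer speed at r₂ (apoapsis): v₂ₜ = √(GM(2/r₂ − 1/a_t)) = 125462 m/s
(b) ΔV₂ = v₂ − v₂ₜ = 43269.3 m/s ≈ 43.27 km/s
(c) ΔV_total = ΔV₁ + ΔV₂ = 98673.8 m/s ≈ 98.67 km/s

Final answer:
(a) ΔV₁ = 55.4 km/s
(b) ΔV₂ = 43.27 km/s
(c) ΔV_total = 98.67 km/s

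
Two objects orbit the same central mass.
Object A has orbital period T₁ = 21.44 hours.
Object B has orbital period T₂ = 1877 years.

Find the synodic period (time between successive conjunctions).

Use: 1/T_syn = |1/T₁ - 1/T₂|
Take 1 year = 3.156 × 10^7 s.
T₁ = 21.44 hours = 77184 s
T₂ = 1877 years = 5.92381 × 10^10 s
1/T₁ = 1.29561 × 10^-5 s⁻¹
1/T₂ = 1.6881 × 10^-11 s⁻¹
|1/T₁ − 1/T₂| = 1.2956 × 10^-5 s⁻¹
T_syn = 1 / |1/T₁ − 1/T₂| = 77184.1 s ≈ 21.44 hours

Final answer: T_syn = 21.44 hours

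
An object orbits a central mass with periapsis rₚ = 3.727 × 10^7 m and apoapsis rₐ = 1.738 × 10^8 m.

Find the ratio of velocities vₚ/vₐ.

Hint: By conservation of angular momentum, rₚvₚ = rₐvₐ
rₚ = 3.727 × 10^7 m
rₐ = 1.738 × 10^8 m
rₚvₚ = rₐvₐ  ⇒  vₚ/vₐ = rₐ/rₚ
vₚ/vₐ = (1.738 × 10^8) / (3.727 × 10^7) = 4.66327

Final answer: vₚ/vₐ = 4.663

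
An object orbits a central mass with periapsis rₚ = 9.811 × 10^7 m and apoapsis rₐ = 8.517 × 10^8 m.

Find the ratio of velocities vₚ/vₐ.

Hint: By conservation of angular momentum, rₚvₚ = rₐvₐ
rₚ = 9.811 × 10^7 m
rₐ = 8.517 × 10^8 m
rₚvₚ = rₐvₐ  ⇒  vₚ/vₐ = rₐ/rₚ
vₚ/vₐ = (8.517 × 10^8) / (9.811 × 10^7) = 8.68107

Final answer: vₚ/vₐ = 8.681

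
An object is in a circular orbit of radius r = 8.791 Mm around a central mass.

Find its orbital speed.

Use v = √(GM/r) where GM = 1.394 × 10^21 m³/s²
r = 8.791 Mm = 8.791 × 10^6 m
GM = 1.394 × 10^21 m³/s²
GM/r = (1.394 × 10^21) / (8.791 × 10^6) = 1.58571 × 10^14 m²/s²
v = √(GM/r) = 1.25925 × 10^7 m/s ≈ 1.259 × 10^4 km/s

Final answer: 1.259 × 10^4 km/s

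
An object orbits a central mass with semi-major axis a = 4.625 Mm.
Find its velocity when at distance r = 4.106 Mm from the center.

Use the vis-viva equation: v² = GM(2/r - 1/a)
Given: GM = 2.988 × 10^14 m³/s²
a = 4.625 Mm = 4.625 × 10^6 m
r = 4.106 Mm = 4.106 × 10^6 m
GM = 2.988 × 10^14 m³/s²
2/r − 1/a = 4.87092 × 10^-7 − 2.16216 × 10^-7 = 2.70876 × 10^-7 m⁻¹
v² = GM (2/r − 1/a) = 8.09377 × 10^7 m²/s²
v = 8996.54 m/s ≈ 8.997 km/s

Final answer: 8.997 km/s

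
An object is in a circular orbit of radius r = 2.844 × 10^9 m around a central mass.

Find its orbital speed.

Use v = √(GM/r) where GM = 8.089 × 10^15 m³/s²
r = 2.844 × 10^9 m
GM = 8.089 × 10^15 m³/s²
GM/r = (8.089 × 10^15) / (2.844 × 10^9) = 2.84423 × 10^6 m²/s²
v = √(GM/r) = 1686.49 m/s ≈ 1.686 km/s

Final answer: 1.686 km/s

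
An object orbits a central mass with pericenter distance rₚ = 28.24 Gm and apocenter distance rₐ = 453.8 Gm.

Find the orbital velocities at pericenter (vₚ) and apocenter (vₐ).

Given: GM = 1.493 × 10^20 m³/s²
rₚ = 28.24 Gm = 2.824 × 10^10 m
rₐ = 453.8 Gm = 4.538 × 10^11 m
GM = 1.493 × 10^20 m³/s²
a = (rₚ + rₐ)/2 = 2.4102 × 10^11 m
Vis-viva: v² = GM (2/r − 1/a)
vₚ² = 1.493 × 10^20 × (7.08215 × 10^-11 − 4.14903 × 10^-12) = 9.9542 × 10^9 m²/s²
vₚ = 99770.8 m/s ≈ 99.77 km/s
vₐ² = 1.493 × 10^20 × (4.40723 × 10^-12 − 4.14903 × 10^-12) = 3.85485 × 10^7 m²/s²
vₐ = 6208.74 m/s ≈ 6.209 km/s

Final answer: vₚ = 99.77 km/s, vₐ = 6.209 km/s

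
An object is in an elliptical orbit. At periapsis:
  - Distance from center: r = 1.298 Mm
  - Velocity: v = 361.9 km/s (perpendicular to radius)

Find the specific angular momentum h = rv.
r = 1.298 Mm = 1.298 × 10^6 m
v = 361.9 km/s = 361900 m/s
h = rv = 1.298 × 10^6 × 361900 = 4.69746 × 10^11 m²/s ≈ 4.697 × 10^11 m²/s

Final answer: h = 4.697 × 10^11 m²/s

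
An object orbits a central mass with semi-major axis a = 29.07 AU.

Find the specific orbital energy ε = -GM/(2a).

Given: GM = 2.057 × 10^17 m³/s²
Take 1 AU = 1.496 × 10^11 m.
a = 29.07 AU = 4.34887 × 10^12 m
GM = 2.057 × 10^17 m³/s²
2a = 8.69774 × 10^12 m
ε = −GM/(2a) = -23649.8 J/kg ≈ -23.65 kJ/kg

Final answer: -23.65 kJ/kg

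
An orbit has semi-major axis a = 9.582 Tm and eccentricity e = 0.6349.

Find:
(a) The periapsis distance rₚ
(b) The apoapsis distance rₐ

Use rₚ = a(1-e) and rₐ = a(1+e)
a = 9.582 Tm = 9.582 × 10^12 m
e = 0.6349:  1 − e = 0.3651,  1 + e = 1.6349
(a) rₚ = a(1 − e) = 9.582 × 10^12 m × 0.3651 = 3.49839 × 10^12 m ≈ 3.498 Tm
(b) rₐ = a(1 + e) = 9.582 × 10^12 m × 1.6349 = 1.56656 × 10^13 m ≈ 15.67 Tm

Final answer:
(a) rₚ = 3.498 Tm
(b) rₐ = 15.67 Tm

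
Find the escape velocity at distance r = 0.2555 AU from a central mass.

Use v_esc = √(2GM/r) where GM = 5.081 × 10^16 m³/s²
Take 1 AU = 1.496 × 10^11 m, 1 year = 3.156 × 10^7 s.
r = 0.2555 AU = 3.82228 × 10^10 m
GM = 5.081 × 10^16 m³/s²
2GM/r = 2 × (5.081 × 10^16) / (3.82228 × 10^10) = 2.65862 × 10^6 m²/s²
v_esc = √(2GM/r) = 1630.53 m/s ≈ 0.344 AU/year

Final answer: 0.344 AU/year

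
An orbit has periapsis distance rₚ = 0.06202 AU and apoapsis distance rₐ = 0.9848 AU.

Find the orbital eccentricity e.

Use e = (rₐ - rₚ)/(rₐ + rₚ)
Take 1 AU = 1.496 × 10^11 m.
rₚ = 0.06202 AU = 9.27819 × 10^9 m
rₐ = 0.9848 AU = 1.47326 × 10^11 m
rₐ − rₚ = 1.38048 × 10^11 m
rₐ + rₚ = 1.56604 × 10^11 m
e = (rₐ − rₚ)/(rₐ + rₚ) = 0.881508

Final answer: e = 0.8815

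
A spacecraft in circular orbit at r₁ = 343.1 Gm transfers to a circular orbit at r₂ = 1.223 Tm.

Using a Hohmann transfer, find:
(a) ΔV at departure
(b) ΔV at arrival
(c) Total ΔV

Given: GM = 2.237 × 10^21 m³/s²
r₁ = 343.1 Gm = 3.431 × 10^11 m
r₂ = 1.223 Tm = 1.223 × 10^12 m
GM = 2.237 × 10^21 m³/s²
Transfer ellipse: a_t = (r₁ + r₂)/2 = 7.8305 × 10^11 m
Circular speed at r₁: v₁ = √(GM/r₁) = 80746.3 m/s
Transfer speed at r₁ (periapsis): v₁ₜ = √(GM(2/r₁ − 1/a_t)) = 100912 m/s
(a) ΔV₁ = v₁ₜ − v₁ = 20165.3 m/s ≈ 20.17 km/s
Circular speed at r₂: v₂ = √(GM/r₂) = 42768.1 m/s
Transfer speed at r₂ (apoapsis): v₂ₜ = √(GM(2/r₂ − 1/a_t)) = 28309.7 m/s
(b) ΔV₂ = v₂ − v₂ₜ = 14458.4 m/s ≈ 14.46 km/s
(c) ΔV_total = ΔV₁ + ΔV₂ = 34623.7 m/s ≈ 34.62 km/s

Final answer:
(a) ΔV₁ = 20.17 km/s
(b) ΔV₂ = 14.46 km/s
(c) ΔV_total = 34.62 km/s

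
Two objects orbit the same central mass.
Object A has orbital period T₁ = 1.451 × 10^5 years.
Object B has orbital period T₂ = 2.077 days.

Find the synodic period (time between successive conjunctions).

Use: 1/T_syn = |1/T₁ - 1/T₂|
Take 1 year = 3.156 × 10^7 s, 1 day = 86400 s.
T₁ = 1.451 × 10^5 years = 4.57936 × 10^12 s
T₂ = 2.077 days = 179453 s
1/T₁ = 2.18371 × 10^-13 s⁻¹
1/T₂ = 5.5725 × 10^-6 s⁻¹
|1/T₁ − 1/T₂| = 5.5725 × 10^-6 s⁻¹
T_syn = 1 / |1/T₁ − 1/T₂| = 179453 s ≈ 2.077 days

Final answer: T_syn = 2.077 days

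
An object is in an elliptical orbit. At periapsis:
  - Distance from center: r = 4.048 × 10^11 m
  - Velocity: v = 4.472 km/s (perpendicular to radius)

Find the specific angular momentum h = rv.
r = 4.048 × 10^11 m
v = 4.472 km/s = 4472 m/s
h = rv = 4.048 × 10^11 × 4472 = 1.81027 × 10^15 m²/s ≈ 1.81 × 10^15 m²/s

Final answer: h = 1.81 × 10^15 m²/s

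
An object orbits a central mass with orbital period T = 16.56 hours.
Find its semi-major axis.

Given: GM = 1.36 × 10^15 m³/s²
T = 16.56 hours = 59616 s
GM = 1.36 × 10^15 m³/s²
Kepler's third law: a³ = GM T² / (4π²)
T² = 3.55407 × 10^9 s²
a³ = (1.36 × 10^15) × (3.55407 × 10^9) / (4π²) = 1.22435 × 10^23 m³
a = (a³)^(1/3) = 4.96556 × 10^7 m ≈ 49.66 Mm

Final answer: 49.66 Mm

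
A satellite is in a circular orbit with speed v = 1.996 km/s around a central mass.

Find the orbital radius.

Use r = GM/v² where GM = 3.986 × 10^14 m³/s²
v = 1.996 km/s = 1996 m/s
GM = 3.986 × 10^14 m³/s²
v² = 3.98402 × 10^6 m²/s²
r = GM/v² = (3.986 × 10^14) / (3.98402 × 10^6) = 1.0005 × 10^8 m ≈ 100 Mm

Final answer: 100 Mm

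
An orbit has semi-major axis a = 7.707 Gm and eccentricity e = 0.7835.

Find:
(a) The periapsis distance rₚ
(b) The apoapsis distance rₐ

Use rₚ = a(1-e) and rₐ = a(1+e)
a = 7.707 Gm = 7.707 × 10^9 m
e = 0.7835:  1 − e = 0.2165,  1 + e = 1.7835
(a) rₚ = a(1 − e) = 7.707 × 10^9 m × 0.2165 = 1.66857 × 10^9 m ≈ 1.669 Gm
(b) rₐ = a(1 + e) = 7.707 × 10^9 m × 1.7835 = 1.37454 × 10^10 m ≈ 13.75 Gm

Final answer:
(a) rₚ = 1.669 Gm
(b) rₐ = 13.75 Gm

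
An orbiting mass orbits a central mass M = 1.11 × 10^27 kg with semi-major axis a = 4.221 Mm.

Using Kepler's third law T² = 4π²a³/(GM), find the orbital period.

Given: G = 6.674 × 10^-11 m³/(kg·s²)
M = 1.11 × 10^27 kg
GM = G × M = 6.674 × 10^-11 × 1.11 × 10^27 = 7.40814 × 10^16 m³/s²
a = 4.221 Mm = 4.221 × 10^6 m
a³ = 7.52049 × 10^19 m³
T = 2π √(a³/GM) = 2π √((7.52049 × 10^19) / (7.40814 × 10^16)) = 2π × 31.8617 s
T = 200.193 s ≈ 3.337 minutes

Final answer: 3.337 minutes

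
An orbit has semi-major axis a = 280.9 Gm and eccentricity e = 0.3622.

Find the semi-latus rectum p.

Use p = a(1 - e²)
a = 280.9 Gm = 2.809 × 10^11 m
e = 0.3622,  e² = 0.131189,  1 − e² = 0.868811
p = a(1 − e²) = 2.809 × 10^11 m × 0.868811 = 2.44049 × 10^11 m ≈ 244 Gm

Final answer: p = 244 Gm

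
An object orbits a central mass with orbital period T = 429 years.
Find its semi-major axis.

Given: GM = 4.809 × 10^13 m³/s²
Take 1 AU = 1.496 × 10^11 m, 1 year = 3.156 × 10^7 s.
T = 429 years = 1.35392 × 10^10 s
GM = 4.809 × 10^13 m³/s²
Kepler's third law: a³ = GM T² / (4π²)
T² = 1.83311 × 10^20 s²
a³ = (4.809 × 10^13) × (1.83311 × 10^20) / (4π²) = 2.23297 × 10^32 m³
a = (a³)^(1/3) = 6.06682 × 10^10 m ≈ 0.4055 AU

Final answer: 0.4055 AU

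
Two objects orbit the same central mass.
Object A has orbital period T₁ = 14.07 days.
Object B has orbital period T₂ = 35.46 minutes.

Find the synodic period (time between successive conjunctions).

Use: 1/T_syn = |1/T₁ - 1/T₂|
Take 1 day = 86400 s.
T₁ = 14.07 days = 1.21565 × 10^6 s
T₂ = 35.46 minutes = 2127.6 s
1/T₁ = 8.22607 × 10^-7 s⁻¹
1/T₂ = 0.000470013 s⁻¹
|1/T₁ − 1/T₂| = 0.000469191 s⁻¹
T_syn = 1 / |1/T₁ − 1/T₂| = 2131.33 s ≈ 35.52 minutes

Final answer: T_syn = 35.52 minutes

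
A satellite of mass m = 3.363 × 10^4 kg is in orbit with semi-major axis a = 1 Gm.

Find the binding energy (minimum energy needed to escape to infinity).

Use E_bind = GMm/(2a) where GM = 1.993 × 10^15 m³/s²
a = 1 Gm = 1 × 10^9 m
GM = 1.993 × 10^15 m³/s²
m = 3.363 × 10^4 kg
GMm = 1.993 × 10^15 × 33630 = 6.70246 × 10^19 m³·kg/s²
2a = 2 × 10^9 m
E_bind = GMm/(2a) = 3.35123 × 10^10 J ≈ 33.51 GJ

Final answer: 33.51 GJ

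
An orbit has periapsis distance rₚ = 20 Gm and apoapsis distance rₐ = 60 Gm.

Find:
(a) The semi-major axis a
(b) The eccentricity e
rₚ = 20 Gm = 2 × 10^10 m
rₐ = 60 Gm = 6 × 10^10 m
(a) a = (rₚ + rₐ)/2 = 4 × 10^10 m ≈ 40 Gm
(b) e = (rₐ − rₚ)/(rₐ + rₚ) = (4 × 10^10) / (8 × 10^10) = 0.5

Final answer:
(a) a = 40 Gm
(b) e = 0.5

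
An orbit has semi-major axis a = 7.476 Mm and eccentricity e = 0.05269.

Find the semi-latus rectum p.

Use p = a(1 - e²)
a = 7.476 Mm = 7.476 × 10^6 m
e = 0.05269,  e² = 0.00277624,  1 − e² = 0.997224
p = a(1 − e²) = 7.476 × 10^6 m × 0.997224 = 7.45524 × 10^6 m ≈ 7.455 Mm

Final answer: p = 7.455 Mm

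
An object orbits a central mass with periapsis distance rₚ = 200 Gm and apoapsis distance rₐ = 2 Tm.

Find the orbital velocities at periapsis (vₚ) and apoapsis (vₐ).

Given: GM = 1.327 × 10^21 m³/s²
rₚ = 200 Gm = 2 × 10^11 m
rₐ = 2 Tm = 2 × 10^12 m
GM = 1.327 × 10^21 m³/s²
a = (rₚ + rₐ)/2 = 1.1 × 10^12 m
Vis-viva: v² = GM (2/r − 1/a)
vₚ² = 1.327 × 10^21 × (1 × 10^-11 − 9.09091 × 10^-13) = 1.20636 × 10^10 m²/s²
vₚ = 109835 m/s ≈ 109.8 km/s
vₐ² = 1.327 × 10^21 × (1 × 10^-12 − 9.09091 × 10^-13) = 1.20636 × 10^8 m²/s²
vₐ = 10983.5 m/s ≈ 10.98 km/s

Final answer: vₚ = 109.8 km/s, vₐ = 10.98 km/s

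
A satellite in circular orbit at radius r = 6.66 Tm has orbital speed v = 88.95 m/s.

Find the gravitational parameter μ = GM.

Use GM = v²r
r = 6.66 Tm = 6.66 × 10^12 m
v = 88.95 m/s
v² = 7912.1 m²/s²
GM = v²r = 7912.1 × 6.66 × 10^12 = 5.26946 × 10^16 m³/s²
GM ≈ 5.269 × 10^16 m³/s²

Final answer: GM = 5.269 × 10^16 m³/s²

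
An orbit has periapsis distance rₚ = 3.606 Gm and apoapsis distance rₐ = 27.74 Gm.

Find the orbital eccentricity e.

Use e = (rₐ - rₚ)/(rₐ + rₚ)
rₚ = 3.606 Gm = 3.606 × 10^9 m
rₐ = 27.74 Gm = 2.774 × 10^10 m
rₐ − rₚ = 2.4134 × 10^10 m
rₐ + rₚ = 3.1346 × 10^10 m
e = (rₐ − rₚ)/(rₐ + rₚ) = 0.769923

Final answer: e = 0.7699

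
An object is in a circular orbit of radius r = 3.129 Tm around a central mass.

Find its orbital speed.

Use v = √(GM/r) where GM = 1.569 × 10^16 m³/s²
r = 3.129 Tm = 3.129 × 10^12 m
GM = 1.569 × 10^16 m³/s²
GM/r = (1.569 × 10^16) / (3.129 × 10^12) = 5014.38 m²/s²
v = √(GM/r) = 70.8123 m/s ≈ 70.81 m/s

Final answer: 70.81 m/s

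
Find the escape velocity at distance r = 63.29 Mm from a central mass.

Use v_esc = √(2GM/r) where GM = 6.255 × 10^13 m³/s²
r = 63.29 Mm = 6.329 × 10^7 m
GM = 6.255 × 10^13 m³/s²
2GM/r = 2 × (6.255 × 10^13) / (6.329 × 10^7) = 1.97662 × 10^6 m²/s²
v_esc = √(2GM/r) = 1405.92 m/s ≈ 1.406 km/s

Final answer: 1.406 km/s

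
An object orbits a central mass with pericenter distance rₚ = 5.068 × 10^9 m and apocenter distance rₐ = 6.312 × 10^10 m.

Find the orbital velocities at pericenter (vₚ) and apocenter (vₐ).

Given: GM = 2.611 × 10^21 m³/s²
rₚ = 5.068 × 10^9 m
rₐ = 6.312 × 10^10 m
GM = 2.611 × 10^21 m³/s²
a = (rₚ + rₐ)/2 = 3.4094 × 10^10 m
Vis-viva: v² = GM (2/r − 1/a)
vₚ² = 2.611 × 10^21 × (3.94633 × 10^-10 − 2.93307 × 10^-11) = 9.53804 × 10^11 m²/s²
vₚ = 976629 m/s ≈ 976.6 km/s
vₐ² = 2.611 × 10^21 × (3.16857 × 10^-11 − 2.93307 × 10^-11) = 6.14892 × 10^9 m²/s²
vₐ = 78415 m/s ≈ 78.42 km/s

Final answer: vₚ = 976.6 km/s, vₐ = 78.42 km/s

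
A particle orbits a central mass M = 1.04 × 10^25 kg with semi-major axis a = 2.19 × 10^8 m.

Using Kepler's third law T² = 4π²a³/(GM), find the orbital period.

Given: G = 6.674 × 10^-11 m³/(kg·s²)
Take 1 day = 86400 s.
M = 1.04 × 10^25 kg
GM = G × M = 6.674 × 10^-11 × 1.04 × 10^25 = 6.94096 × 10^14 m³/s²
a = 2.19 × 10^8 m
a³ = 1.05035 × 10^25 m³
T = 2π √(a³/GM) = 2π √((1.05035 × 10^25) / (6.94096 × 10^14)) = 2π × 123015 s
T = 772923 s ≈ 8.946 days

Final answer: 8.946 days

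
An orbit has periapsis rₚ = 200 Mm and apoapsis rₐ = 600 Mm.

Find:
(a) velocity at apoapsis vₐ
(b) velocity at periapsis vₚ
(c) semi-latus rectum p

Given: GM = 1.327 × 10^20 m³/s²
rₚ = 200 Mm = 2 × 10^8 m
rₐ = 600 Mm = 6 × 10^8 m
GM = 1.327 × 10^20 m³/s²
a = (rₚ + rₐ)/2 = 4 × 10^8 m
e = (rₐ − rₚ)/(rₐ + rₚ) = (4 × 10^8) / (8 × 10^8) = 0.5
(a) vₐ² = GM (2/rₐ − 1/a) = 1.327 × 10^20 × (3.33333 × 10^-9 − 2.5 × 10^-9) = 1.10583 × 10^11 m²/s²;  vₐ = 332541 m/s ≈ 332.5 km/s
(b) vₚ² = GM (2/rₚ − 1/a) = 1.327 × 10^20 × (1 × 10^-8 − 2.5 × 10^-9) = 9.9525 × 10^11 m²/s²;  vₚ = 997622 m/s ≈ 997.6 km/s
(c) 1 − e² = 0.75;  p = a(1 − e²) = 4 × 10^8 × 0.75 = 3 × 10^8 m ≈ 300 Mm

Final answer:
(a) velocity at apoapsis vₐ = 332.5 km/s
(b) velocity at periapsis vₚ = 997.6 km/s
(c) semi-latus rectum p = 300 Mm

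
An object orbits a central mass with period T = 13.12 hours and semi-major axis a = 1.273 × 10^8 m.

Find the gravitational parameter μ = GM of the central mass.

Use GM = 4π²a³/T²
T = 13.12 hours = 47232 s
a = 1.273 × 10^8 m
a³ = 2.06293 × 10^24 m³
T² = 2.23086 × 10^9 s²
GM = 4π² × (2.06293 × 10^24) / (2.23086 × 10^9) = 3.65067 × 10^16 m³/s²
GM ≈ 3.651 × 10^16 m³/s²

Final answer: GM = 3.651 × 10^16 m³/s²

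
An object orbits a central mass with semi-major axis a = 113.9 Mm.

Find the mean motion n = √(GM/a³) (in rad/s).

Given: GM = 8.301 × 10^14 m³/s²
a = 113.9 Mm = 1.139 × 10^8 m
GM = 8.301 × 10^14 m³/s²
a³ = 1.47765 × 10^24 m³
GM/a³ = (8.301 × 10^14) / (1.47765 × 10^24) = 5.61771 × 10^-10 s⁻²
n = √(GM/a³) = 2.37017 × 10^-5 rad/s ≈ 2.37 × 10^-5 rad/s

Final answer: n = 2.37 × 10^-5 rad/s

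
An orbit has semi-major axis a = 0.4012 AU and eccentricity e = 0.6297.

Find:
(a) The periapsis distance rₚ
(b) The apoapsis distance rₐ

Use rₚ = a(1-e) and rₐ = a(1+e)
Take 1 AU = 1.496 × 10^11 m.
a = 0.4012 AU = 6.00195 × 10^10 m
e = 0.6297:  1 − e = 0.3703,  1 + e = 1.6297
(a) rₚ = a(1 − e) = 6.00195 × 10^10 m × 0.3703 = 2.22252 × 10^10 m ≈ 0.1486 AU
(b) rₐ = a(1 + e) = 6.00195 × 10^10 m × 1.6297 = 9.78138 × 10^10 m ≈ 0.6538 AU

Final answer:
(a) rₚ = 0.1486 AU
(b) rₐ = 0.6538 AU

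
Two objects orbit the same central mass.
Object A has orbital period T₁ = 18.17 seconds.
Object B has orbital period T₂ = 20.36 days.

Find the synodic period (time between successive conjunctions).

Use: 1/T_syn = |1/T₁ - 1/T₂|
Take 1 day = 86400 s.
T₁ = 18.17 seconds
T₂ = 20.36 days = 1.7591 × 10^6 s
1/T₁ = 0.0550358 s⁻¹
1/T₂ = 5.68471 × 10^-7 s⁻¹
|1/T₁ − 1/T₂| = 0.0550352 s⁻¹
T_syn = 1 / |1/T₁ − 1/T₂| = 18.1702 s ≈ 18.17 seconds

Final answer: T_syn = 18.17 seconds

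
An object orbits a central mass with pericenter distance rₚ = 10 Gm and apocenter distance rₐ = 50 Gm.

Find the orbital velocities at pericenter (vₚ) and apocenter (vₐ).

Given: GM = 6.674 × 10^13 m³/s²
rₚ = 10 Gm = 1 × 10^10 m
rₐ = 50 Gm = 5 × 10^10 m
GM = 6.674 × 10^13 m³/s²
a = (rₚ + rₐ)/2 = 3 × 10^10 m
Vis-viva: v² = GM (2/r − 1/a)
vₚ² = 6.674 × 10^13 × (2 × 10^-10 − 3.33333 × 10^-11) = 11123.3 m²/s²
vₚ = 105.467 m/s ≈ 105.5 m/s
vₐ² = 6.674 × 10^13 × (4 × 10^-11 − 3.33333 × 10^-11) = 444.933 m²/s²
vₐ = 21.0934 m/s ≈ 21.09 m/s

Final answer: vₚ = 105.5 m/s, vₐ = 21.09 m/s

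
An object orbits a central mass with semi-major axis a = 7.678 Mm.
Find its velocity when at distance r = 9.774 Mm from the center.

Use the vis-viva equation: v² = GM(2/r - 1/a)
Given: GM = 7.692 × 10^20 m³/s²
a = 7.678 Mm = 7.678 × 10^6 m
r = 9.774 Mm = 9.774 × 10^6 m
GM = 7.692 × 10^20 m³/s²
2/r − 1/a = 2.04625 × 10^-7 − 1.30242 × 10^-7 = 7.43823 × 10^-8 m⁻¹
v² = GM (2/r − 1/a) = 5.72148 × 10^13 m²/s²
v = 7.56405 × 10^6 m/s ≈ 7564 km/s

Final answer: 7564 km/s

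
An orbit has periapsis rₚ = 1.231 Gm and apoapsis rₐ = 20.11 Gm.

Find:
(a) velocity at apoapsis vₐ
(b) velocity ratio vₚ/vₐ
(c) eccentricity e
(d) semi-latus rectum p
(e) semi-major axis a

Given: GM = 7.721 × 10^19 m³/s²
rₚ = 1.231 Gm = 1.231 × 10^9 m
rₐ = 20.11 Gm = 2.011 × 10^10 m
GM = 7.721 × 10^19 m³/s²
a = (rₚ + rₐ)/2 = 1.06705 × 10^10 m
e = (rₐ − rₚ)/(rₐ + rₚ) = (1.8879 × 10^10) / (2.1341 × 10^10) = 0.884635
(a) vₐ² = GM (2/rₐ − 1/a) = 7.721 × 10^19 × (9.9453 × 10^-11 − 9.37163 × 10^-11) = 4.4293 × 10^8 m²/s²;  vₐ = 21045.9 m/s ≈ 21.05 km/s
(b) vₚ/vₐ = rₐ/rₚ (angular momentum) = (2.011 × 10^10) / (1.231 × 10^9) = 16.3363 ≈ 16.34
(c) e = 0.884635 ≈ 0.8846
(d) 1 − e² = 0.217421;  p = a(1 − e²) = 1.06705 × 10^10 × 0.217421 = 2.31999 × 10^9 m ≈ 2.32 Gm
(e) a = 1.06705 × 10^10 m ≈ 10.67 Gm

Final answer:
(a) velocity at apoapsis vₐ = 21.05 km/s
(b) velocity ratio vₚ/vₐ = 16.34
(c) eccentricity e = 0.8846
(d) semi-latus rectum p = 2.32 Gm
(e) semi-major axis a = 10.67 Gm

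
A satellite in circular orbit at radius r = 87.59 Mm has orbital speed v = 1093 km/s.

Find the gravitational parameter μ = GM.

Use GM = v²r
r = 87.59 Mm = 8.759 × 10^7 m
v = 1093 km/s = 1.093 × 10^6 m/s
v² = 1.19465 × 10^12 m²/s²
GM = v²r = 1.19465 × 10^12 × 8.759 × 10^7 = 1.04639 × 10^20 m³/s²
GM ≈ 1.046 × 10^20 m³/s²

Final answer: GM = 1.046 × 10^20 m³/s²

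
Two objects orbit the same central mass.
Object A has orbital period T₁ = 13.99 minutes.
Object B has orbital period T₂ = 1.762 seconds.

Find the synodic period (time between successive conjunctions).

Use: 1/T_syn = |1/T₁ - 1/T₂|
T₁ = 13.99 minutes = 839.4 s
T₂ = 1.762 seconds
1/T₁ = 0.00119133 s⁻¹
1/T₂ = 0.567537 s⁻¹
|1/T₁ − 1/T₂| = 0.566346 s⁻¹
T_syn = 1 / |1/T₁ − 1/T₂| = 1.76571 s ≈ 1.766 seconds

Final answer: T_syn = 1.766 seconds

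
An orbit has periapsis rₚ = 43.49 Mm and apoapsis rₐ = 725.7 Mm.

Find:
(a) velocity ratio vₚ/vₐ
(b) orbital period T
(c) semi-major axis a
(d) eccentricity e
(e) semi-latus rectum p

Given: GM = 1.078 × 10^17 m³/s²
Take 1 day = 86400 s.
rₚ = 43.49 Mm = 4.349 × 10^7 m
rₐ = 725.7 Mm = 7.257 × 10^8 m
GM = 1.078 × 10^17 m³/s²
a = (rₚ + rₐ)/2 = 3.84595 × 10^8 m
e = (rₐ − rₚ)/(rₐ + rₚ) = (6.8221 × 10^8) / (7.6919 × 10^8) = 0.88692
(a) vₚ/vₐ = rₐ/rₚ (angular momentum) = (7.257 × 10^8) / (4.349 × 10^7) = 16.6866 ≈ 16.69
(b) a³ = 5.68867 × 10^25 m³;  T = 2π √(a³/GM) = 2π × 22971.9 s = 144336 s ≈ 1.671 days
(c) a = 3.84595 × 10^8 m ≈ 384.6 Mm
(d) e = 0.88692 ≈ 0.8869
(e) 1 − e² = 0.213373;  p = a(1 − e²) = 3.84595 × 10^8 × 0.213373 = 8.20622 × 10^7 m ≈ 82.06 Mm

Final answer:
(a) velocity ratio vₚ/vₐ = 16.69
(b) orbital period T = 1.671 days
(c) semi-major axis a = 384.6 Mm
(d) eccentricity e = 0.8869
(e) semi-latus rectum p = 82.06 Mm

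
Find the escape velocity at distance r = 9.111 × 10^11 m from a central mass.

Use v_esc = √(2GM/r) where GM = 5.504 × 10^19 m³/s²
r = 9.111 × 10^11 m
GM = 5.504 × 10^19 m³/s²
2GM/r = 2 × (5.504 × 10^19) / (9.111 × 10^11) = 1.20821 × 10^8 m²/s²
v_esc = √(2GM/r) = 10991.9 m/s ≈ 10.99 km/s

Final answer: 10.99 km/s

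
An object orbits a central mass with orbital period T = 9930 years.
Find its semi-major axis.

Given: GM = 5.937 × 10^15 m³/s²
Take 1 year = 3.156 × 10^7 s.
T = 9930 years = 3.13391 × 10^11 s
GM = 5.937 × 10^15 m³/s²
Kepler's third law: a³ = GM T² / (4π²)
T² = 9.82138 × 10^22 s²
a³ = (5.937 × 10^15) × (9.82138 × 10^22) / (4π²) = 1.477 × 10^37 m³
a = (a³)^(1/3) = 2.45354 × 10^12 m ≈ 2.454 × 10^12 m

Final answer: 2.454 × 10^12 m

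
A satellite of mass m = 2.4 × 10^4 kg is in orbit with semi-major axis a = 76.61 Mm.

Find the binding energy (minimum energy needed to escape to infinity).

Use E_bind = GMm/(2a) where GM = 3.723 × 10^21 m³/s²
a = 76.61 Mm = 7.661 × 10^7 m
GM = 3.723 × 10^21 m³/s²
m = 2.4 × 10^4 kg
GMm = 3.723 × 10^21 × 24000 = 8.9352 × 10^25 m³·kg/s²
2a = 1.5322 × 10^8 m
E_bind = GMm/(2a) = 5.83161 × 10^17 J ≈ 583.2 PJ

Final answer: 583.2 PJ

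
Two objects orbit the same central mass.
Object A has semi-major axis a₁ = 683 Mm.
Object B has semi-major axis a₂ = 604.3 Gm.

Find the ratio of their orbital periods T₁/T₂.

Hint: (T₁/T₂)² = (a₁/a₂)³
a₁ = 683 Mm = 6.83 × 10^8 m
a₂ = 604.3 Gm = 6.043 × 10^11 m
a₁/a₂ = 0.00113023
T₁/T₂ = (a₁/a₂)^(3/2) = (0.00113023)^1.5 = 3.79972 × 10^-5

Final answer: T₁/T₂ = 3.8 × 10^-5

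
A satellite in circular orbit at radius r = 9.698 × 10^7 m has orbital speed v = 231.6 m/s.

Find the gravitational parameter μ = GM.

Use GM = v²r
r = 9.698 × 10^7 m
v = 231.6 m/s
v² = 53638.6 m²/s²
GM = v²r = 53638.6 × 9.698 × 10^7 = 5.20187 × 10^12 m³/s²
GM ≈ 5.202 × 10^12 m³/s²

Final answer: GM = 5.202 × 10^12 m³/s²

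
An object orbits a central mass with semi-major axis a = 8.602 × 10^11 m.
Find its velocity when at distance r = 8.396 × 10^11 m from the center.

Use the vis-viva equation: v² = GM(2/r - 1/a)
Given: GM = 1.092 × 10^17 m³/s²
a = 8.602 × 10^11 m
r = 8.396 × 10^11 m
GM = 1.092 × 10^17 m³/s²
2/r − 1/a = 2.38209 × 10^-12 − 1.16252 × 10^-12 = 1.21957 × 10^-12 m⁻¹
v² = GM (2/r − 1/a) = 133177 m²/s²
v = 364.934 m/s ≈ 364.9 m/s

Final answer: 364.9 m/s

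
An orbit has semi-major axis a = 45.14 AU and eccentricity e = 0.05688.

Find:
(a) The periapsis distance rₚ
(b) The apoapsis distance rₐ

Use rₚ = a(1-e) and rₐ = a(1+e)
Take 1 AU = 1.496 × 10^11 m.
a = 45.14 AU = 6.75294 × 10^12 m
e = 0.05688:  1 − e = 0.94312,  1 + e = 1.05688
(a) rₚ = a(1 − e) = 6.75294 × 10^12 m × 0.94312 = 6.36884 × 10^12 m ≈ 42.57 AU
(b) rₐ = a(1 + e) = 6.75294 × 10^12 m × 1.05688 = 7.13705 × 10^12 m ≈ 47.71 AU

Final answer:
(a) rₚ = 42.57 AU
(b) rₐ = 47.71 AU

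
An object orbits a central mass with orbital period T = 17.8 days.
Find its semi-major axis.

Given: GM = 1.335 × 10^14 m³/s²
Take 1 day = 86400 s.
T = 17.8 days = 1.53792 × 10^6 s
GM = 1.335 × 10^14 m³/s²
Kepler's third law: a³ = GM T² / (4π²)
T² = 2.3652 × 10^12 s²
a³ = (1.335 × 10^14) × (2.3652 × 10^12) / (4π²) = 7.99814 × 10^24 m³
a = (a³)^(1/3) = 1.99985 × 10^8 m ≈ 200 Mm

Final answer: 200 Mm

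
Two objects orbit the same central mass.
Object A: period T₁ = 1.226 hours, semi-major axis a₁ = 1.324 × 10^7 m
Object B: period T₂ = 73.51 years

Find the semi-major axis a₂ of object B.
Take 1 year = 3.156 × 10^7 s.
T₁ = 1.226 hours = 4413.6 s
T₂ = 73.51 years = 2.31998 × 10^9 s
a₁ = 1.324 × 10^7 m
Kepler's third law: (T₂/T₁)² = (a₂/a₁)³  ⇒  a₂ = a₁ (T₂/T₁)^(2/3)
T₂/T₁ = 525642
(T₂/T₁)^(2/3) = 6513.19
a₂ = 1.324 × 10^7 m × 6513.19 = 8.62346 × 10^10 m ≈ 8.623 × 10^10 m

Final answer: a₂ = 8.623 × 10^10 m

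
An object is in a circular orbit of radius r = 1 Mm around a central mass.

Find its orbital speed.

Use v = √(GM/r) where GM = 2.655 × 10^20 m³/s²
r = 1 Mm = 1 × 10^6 m
GM = 2.655 × 10^20 m³/s²
GM/r = (2.655 × 10^20) / (1 × 10^6) = 2.655 × 10^14 m²/s²
v = √(GM/r) = 1.62942 × 10^7 m/s ≈ 1.629 × 10^4 km/s

Final answer: 1.629 × 10^4 km/s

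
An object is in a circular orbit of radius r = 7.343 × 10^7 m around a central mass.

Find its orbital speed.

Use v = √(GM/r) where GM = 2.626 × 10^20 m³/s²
r = 7.343 × 10^7 m
GM = 2.626 × 10^20 m³/s²
GM/r = (2.626 × 10^20) / (7.343 × 10^7) = 3.5762 × 10^12 m²/s²
v = √(GM/r) = 1.89108 × 10^6 m/s ≈ 1891 km/s

Final answer: 1891 km/s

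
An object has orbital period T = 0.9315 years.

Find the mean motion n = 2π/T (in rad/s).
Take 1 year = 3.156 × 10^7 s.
T = 0.9315 years = 2.93981 × 10^7 s
n = 2π / (2.93981 × 10^7 s) = 2.13727 × 10^-7 rad/s ≈ 2.137 × 10^-7 rad/s

Final answer: n = 2.137 × 10^-7 rad/s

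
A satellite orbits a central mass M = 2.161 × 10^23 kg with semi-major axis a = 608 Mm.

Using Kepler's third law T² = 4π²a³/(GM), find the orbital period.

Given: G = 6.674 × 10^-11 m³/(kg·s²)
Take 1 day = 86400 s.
M = 2.161 × 10^23 kg
GM = G × M = 6.674 × 10^-11 × 2.161 × 10^23 = 1.44225 × 10^13 m³/s²
a = 608 Mm = 6.08 × 10^8 m
a³ = 2.24756 × 10^26 m³
T = 2π √(a³/GM) = 2π √((2.24756 × 10^26) / (1.44225 × 10^13)) = 2π × 3.94762 × 10^6 s
T = 2.48036 × 10^7 s ≈ 287.1 days

Final answer: 287.1 days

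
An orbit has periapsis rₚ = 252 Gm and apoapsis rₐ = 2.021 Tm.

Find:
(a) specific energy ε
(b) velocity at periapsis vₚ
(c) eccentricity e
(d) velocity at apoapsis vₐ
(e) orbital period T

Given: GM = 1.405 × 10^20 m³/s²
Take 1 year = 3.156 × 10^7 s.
rₚ = 252 Gm = 2.52 × 10^11 m
rₐ = 2.021 Tm = 2.021 × 10^12 m
GM = 1.405 × 10^20 m³/s²
a = (rₚ + rₐ)/2 = 1.1365 × 10^12 m
e = (rₐ − rₚ)/(rₐ + rₚ) = (1.769 × 10^12) / (2.273 × 10^12) = 0.778267
(a) 2a = 2.273 × 10^12 m;  ε = −GM/(2a) = -6.18126 × 10^7 J/kg ≈ -61.81 MJ/kg
(b) vₚ² = GM (2/rₚ − 1/a) = 1.405 × 10^20 × (7.93651 × 10^-12 − 8.79894 × 10^-13) = 9.91454 × 10^8 m²/s²;  vₚ = 31487.4 m/s ≈ 31.49 km/s
(c) e = 0.778267 ≈ 0.7783
(d) vₐ² = GM (2/rₐ − 1/a) = 1.405 × 10^20 × (9.89609 × 10^-13 − 8.79894 × 10^-13) = 1.54149 × 10^7 m²/s²;  vₐ = 3926.18 m/s ≈ 3.926 km/s
(e) a³ = 1.46794 × 10^36 m³;  T = 2π √(a³/GM) = 2π × 1.02215 × 10^8 s = 6.42238 × 10^8 s ≈ 20.35 years

Final answer:
(a) specific energy ε = -61.81 MJ/kg
(b) velocity at periapsis vₚ = 31.49 km/s
(c) eccentricity e = 0.7783
(d) velocity at apoapsis vₐ = 3.926 km/s
(e) orbital period T = 20.35 years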